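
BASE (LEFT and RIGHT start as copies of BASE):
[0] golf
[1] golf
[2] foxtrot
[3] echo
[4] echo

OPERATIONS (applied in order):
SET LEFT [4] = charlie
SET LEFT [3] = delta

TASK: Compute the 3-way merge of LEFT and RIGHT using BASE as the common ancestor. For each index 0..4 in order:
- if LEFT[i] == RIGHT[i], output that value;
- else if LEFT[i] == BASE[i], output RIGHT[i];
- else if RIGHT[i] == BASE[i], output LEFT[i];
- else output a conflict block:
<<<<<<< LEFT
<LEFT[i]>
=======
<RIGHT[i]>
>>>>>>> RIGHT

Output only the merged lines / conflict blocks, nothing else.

Answer: golf
golf
foxtrot
delta
charlie

Derivation:
Final LEFT:  [golf, golf, foxtrot, delta, charlie]
Final RIGHT: [golf, golf, foxtrot, echo, echo]
i=0: L=golf R=golf -> agree -> golf
i=1: L=golf R=golf -> agree -> golf
i=2: L=foxtrot R=foxtrot -> agree -> foxtrot
i=3: L=delta, R=echo=BASE -> take LEFT -> delta
i=4: L=charlie, R=echo=BASE -> take LEFT -> charlie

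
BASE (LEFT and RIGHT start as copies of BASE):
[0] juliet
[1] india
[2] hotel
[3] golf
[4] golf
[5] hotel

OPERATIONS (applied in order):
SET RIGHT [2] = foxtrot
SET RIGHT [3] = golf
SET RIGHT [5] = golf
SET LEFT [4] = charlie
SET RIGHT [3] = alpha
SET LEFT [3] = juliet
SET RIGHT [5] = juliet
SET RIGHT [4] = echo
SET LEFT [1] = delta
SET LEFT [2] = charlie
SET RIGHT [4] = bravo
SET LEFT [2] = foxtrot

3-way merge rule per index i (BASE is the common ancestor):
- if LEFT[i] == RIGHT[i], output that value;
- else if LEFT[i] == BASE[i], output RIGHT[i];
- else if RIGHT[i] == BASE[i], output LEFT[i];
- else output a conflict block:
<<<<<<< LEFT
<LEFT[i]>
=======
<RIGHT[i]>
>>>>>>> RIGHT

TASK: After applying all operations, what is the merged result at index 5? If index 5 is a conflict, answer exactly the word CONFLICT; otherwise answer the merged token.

Final LEFT:  [juliet, delta, foxtrot, juliet, charlie, hotel]
Final RIGHT: [juliet, india, foxtrot, alpha, bravo, juliet]
i=0: L=juliet R=juliet -> agree -> juliet
i=1: L=delta, R=india=BASE -> take LEFT -> delta
i=2: L=foxtrot R=foxtrot -> agree -> foxtrot
i=3: BASE=golf L=juliet R=alpha all differ -> CONFLICT
i=4: BASE=golf L=charlie R=bravo all differ -> CONFLICT
i=5: L=hotel=BASE, R=juliet -> take RIGHT -> juliet
Index 5 -> juliet

Answer: juliet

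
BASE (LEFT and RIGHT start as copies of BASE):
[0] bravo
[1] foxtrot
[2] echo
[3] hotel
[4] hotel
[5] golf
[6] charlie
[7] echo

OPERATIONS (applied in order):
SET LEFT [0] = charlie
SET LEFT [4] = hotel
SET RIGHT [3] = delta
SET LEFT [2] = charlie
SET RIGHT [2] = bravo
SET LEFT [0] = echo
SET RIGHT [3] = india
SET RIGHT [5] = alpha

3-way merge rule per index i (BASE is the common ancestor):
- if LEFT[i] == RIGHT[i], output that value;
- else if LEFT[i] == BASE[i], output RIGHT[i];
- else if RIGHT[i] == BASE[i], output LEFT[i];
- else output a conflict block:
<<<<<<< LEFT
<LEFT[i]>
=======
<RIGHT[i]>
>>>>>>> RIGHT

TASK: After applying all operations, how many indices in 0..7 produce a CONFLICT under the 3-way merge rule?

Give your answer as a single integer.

Answer: 1

Derivation:
Final LEFT:  [echo, foxtrot, charlie, hotel, hotel, golf, charlie, echo]
Final RIGHT: [bravo, foxtrot, bravo, india, hotel, alpha, charlie, echo]
i=0: L=echo, R=bravo=BASE -> take LEFT -> echo
i=1: L=foxtrot R=foxtrot -> agree -> foxtrot
i=2: BASE=echo L=charlie R=bravo all differ -> CONFLICT
i=3: L=hotel=BASE, R=india -> take RIGHT -> india
i=4: L=hotel R=hotel -> agree -> hotel
i=5: L=golf=BASE, R=alpha -> take RIGHT -> alpha
i=6: L=charlie R=charlie -> agree -> charlie
i=7: L=echo R=echo -> agree -> echo
Conflict count: 1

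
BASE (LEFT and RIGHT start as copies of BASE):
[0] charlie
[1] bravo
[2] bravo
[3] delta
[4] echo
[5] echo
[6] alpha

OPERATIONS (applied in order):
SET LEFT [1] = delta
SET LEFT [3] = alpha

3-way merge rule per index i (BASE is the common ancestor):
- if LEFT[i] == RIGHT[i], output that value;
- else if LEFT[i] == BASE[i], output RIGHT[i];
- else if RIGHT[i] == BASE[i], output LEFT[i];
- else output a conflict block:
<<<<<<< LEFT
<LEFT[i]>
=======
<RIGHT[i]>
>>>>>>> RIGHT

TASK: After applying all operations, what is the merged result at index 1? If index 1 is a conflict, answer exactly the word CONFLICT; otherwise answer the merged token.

Answer: delta

Derivation:
Final LEFT:  [charlie, delta, bravo, alpha, echo, echo, alpha]
Final RIGHT: [charlie, bravo, bravo, delta, echo, echo, alpha]
i=0: L=charlie R=charlie -> agree -> charlie
i=1: L=delta, R=bravo=BASE -> take LEFT -> delta
i=2: L=bravo R=bravo -> agree -> bravo
i=3: L=alpha, R=delta=BASE -> take LEFT -> alpha
i=4: L=echo R=echo -> agree -> echo
i=5: L=echo R=echo -> agree -> echo
i=6: L=alpha R=alpha -> agree -> alpha
Index 1 -> delta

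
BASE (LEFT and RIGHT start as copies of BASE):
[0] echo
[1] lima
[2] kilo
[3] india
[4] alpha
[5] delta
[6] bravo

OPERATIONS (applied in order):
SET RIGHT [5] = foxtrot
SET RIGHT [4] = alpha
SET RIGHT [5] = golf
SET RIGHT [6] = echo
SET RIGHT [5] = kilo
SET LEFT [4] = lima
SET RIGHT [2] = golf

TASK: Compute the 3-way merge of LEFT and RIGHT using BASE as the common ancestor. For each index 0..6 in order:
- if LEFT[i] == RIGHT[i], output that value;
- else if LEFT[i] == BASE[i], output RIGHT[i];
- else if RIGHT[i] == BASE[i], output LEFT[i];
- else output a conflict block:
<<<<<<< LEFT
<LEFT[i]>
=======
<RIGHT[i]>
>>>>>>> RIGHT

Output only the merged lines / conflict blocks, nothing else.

Final LEFT:  [echo, lima, kilo, india, lima, delta, bravo]
Final RIGHT: [echo, lima, golf, india, alpha, kilo, echo]
i=0: L=echo R=echo -> agree -> echo
i=1: L=lima R=lima -> agree -> lima
i=2: L=kilo=BASE, R=golf -> take RIGHT -> golf
i=3: L=india R=india -> agree -> india
i=4: L=lima, R=alpha=BASE -> take LEFT -> lima
i=5: L=delta=BASE, R=kilo -> take RIGHT -> kilo
i=6: L=bravo=BASE, R=echo -> take RIGHT -> echo

Answer: echo
lima
golf
india
lima
kilo
echo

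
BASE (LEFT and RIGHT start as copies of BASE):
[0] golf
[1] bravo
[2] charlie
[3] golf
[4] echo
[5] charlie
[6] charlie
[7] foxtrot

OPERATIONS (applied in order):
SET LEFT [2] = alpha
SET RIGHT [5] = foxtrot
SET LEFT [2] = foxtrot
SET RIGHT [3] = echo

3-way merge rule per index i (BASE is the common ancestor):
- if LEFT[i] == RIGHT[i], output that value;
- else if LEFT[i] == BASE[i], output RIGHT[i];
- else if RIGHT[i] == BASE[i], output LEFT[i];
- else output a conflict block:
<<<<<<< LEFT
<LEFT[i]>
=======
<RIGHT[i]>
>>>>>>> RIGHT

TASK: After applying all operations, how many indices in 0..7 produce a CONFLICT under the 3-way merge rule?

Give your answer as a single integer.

Answer: 0

Derivation:
Final LEFT:  [golf, bravo, foxtrot, golf, echo, charlie, charlie, foxtrot]
Final RIGHT: [golf, bravo, charlie, echo, echo, foxtrot, charlie, foxtrot]
i=0: L=golf R=golf -> agree -> golf
i=1: L=bravo R=bravo -> agree -> bravo
i=2: L=foxtrot, R=charlie=BASE -> take LEFT -> foxtrot
i=3: L=golf=BASE, R=echo -> take RIGHT -> echo
i=4: L=echo R=echo -> agree -> echo
i=5: L=charlie=BASE, R=foxtrot -> take RIGHT -> foxtrot
i=6: L=charlie R=charlie -> agree -> charlie
i=7: L=foxtrot R=foxtrot -> agree -> foxtrot
Conflict count: 0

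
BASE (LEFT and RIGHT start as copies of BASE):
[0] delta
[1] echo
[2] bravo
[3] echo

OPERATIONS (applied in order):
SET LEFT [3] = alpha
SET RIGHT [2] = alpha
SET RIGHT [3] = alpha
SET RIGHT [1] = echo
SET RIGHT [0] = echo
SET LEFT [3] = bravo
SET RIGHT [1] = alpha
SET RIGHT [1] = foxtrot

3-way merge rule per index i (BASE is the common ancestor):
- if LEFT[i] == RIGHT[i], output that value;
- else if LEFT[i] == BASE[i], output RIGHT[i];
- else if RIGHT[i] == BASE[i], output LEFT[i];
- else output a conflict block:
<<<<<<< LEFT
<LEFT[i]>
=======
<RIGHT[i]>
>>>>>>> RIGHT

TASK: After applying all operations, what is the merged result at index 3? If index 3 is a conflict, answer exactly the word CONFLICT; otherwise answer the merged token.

Answer: CONFLICT

Derivation:
Final LEFT:  [delta, echo, bravo, bravo]
Final RIGHT: [echo, foxtrot, alpha, alpha]
i=0: L=delta=BASE, R=echo -> take RIGHT -> echo
i=1: L=echo=BASE, R=foxtrot -> take RIGHT -> foxtrot
i=2: L=bravo=BASE, R=alpha -> take RIGHT -> alpha
i=3: BASE=echo L=bravo R=alpha all differ -> CONFLICT
Index 3 -> CONFLICT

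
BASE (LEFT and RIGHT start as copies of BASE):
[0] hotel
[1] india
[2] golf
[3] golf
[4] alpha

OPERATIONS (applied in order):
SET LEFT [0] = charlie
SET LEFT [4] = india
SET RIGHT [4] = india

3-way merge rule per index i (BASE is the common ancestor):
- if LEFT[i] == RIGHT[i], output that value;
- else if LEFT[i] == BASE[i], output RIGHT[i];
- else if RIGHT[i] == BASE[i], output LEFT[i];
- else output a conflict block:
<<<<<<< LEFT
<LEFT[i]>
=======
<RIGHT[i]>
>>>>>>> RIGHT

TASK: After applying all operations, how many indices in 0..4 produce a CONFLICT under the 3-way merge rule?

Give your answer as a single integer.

Final LEFT:  [charlie, india, golf, golf, india]
Final RIGHT: [hotel, india, golf, golf, india]
i=0: L=charlie, R=hotel=BASE -> take LEFT -> charlie
i=1: L=india R=india -> agree -> india
i=2: L=golf R=golf -> agree -> golf
i=3: L=golf R=golf -> agree -> golf
i=4: L=india R=india -> agree -> india
Conflict count: 0

Answer: 0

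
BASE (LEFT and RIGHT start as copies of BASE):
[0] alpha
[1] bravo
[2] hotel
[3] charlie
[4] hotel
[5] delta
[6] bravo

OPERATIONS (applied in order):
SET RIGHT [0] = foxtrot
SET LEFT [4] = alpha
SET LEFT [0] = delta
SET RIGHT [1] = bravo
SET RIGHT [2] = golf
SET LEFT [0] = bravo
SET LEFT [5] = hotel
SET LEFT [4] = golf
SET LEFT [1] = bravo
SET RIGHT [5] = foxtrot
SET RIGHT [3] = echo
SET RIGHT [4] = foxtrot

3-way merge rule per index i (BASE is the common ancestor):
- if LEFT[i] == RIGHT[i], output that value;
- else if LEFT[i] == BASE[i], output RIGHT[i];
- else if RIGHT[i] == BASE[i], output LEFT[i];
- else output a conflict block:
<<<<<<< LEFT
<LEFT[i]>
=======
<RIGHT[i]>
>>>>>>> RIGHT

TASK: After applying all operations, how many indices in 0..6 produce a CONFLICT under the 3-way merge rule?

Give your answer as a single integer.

Answer: 3

Derivation:
Final LEFT:  [bravo, bravo, hotel, charlie, golf, hotel, bravo]
Final RIGHT: [foxtrot, bravo, golf, echo, foxtrot, foxtrot, bravo]
i=0: BASE=alpha L=bravo R=foxtrot all differ -> CONFLICT
i=1: L=bravo R=bravo -> agree -> bravo
i=2: L=hotel=BASE, R=golf -> take RIGHT -> golf
i=3: L=charlie=BASE, R=echo -> take RIGHT -> echo
i=4: BASE=hotel L=golf R=foxtrot all differ -> CONFLICT
i=5: BASE=delta L=hotel R=foxtrot all differ -> CONFLICT
i=6: L=bravo R=bravo -> agree -> bravo
Conflict count: 3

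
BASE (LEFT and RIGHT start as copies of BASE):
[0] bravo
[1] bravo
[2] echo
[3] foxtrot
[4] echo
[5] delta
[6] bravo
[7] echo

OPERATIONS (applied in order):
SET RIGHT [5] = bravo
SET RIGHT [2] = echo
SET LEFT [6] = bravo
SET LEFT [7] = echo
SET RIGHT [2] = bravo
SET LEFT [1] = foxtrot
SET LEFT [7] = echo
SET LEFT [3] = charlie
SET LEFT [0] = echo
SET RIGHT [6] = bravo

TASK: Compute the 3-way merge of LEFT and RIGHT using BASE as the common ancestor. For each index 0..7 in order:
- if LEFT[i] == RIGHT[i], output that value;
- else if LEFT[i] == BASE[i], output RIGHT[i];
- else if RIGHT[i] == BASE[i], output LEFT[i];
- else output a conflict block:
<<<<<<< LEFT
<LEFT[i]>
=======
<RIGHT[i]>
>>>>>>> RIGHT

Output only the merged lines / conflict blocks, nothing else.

Answer: echo
foxtrot
bravo
charlie
echo
bravo
bravo
echo

Derivation:
Final LEFT:  [echo, foxtrot, echo, charlie, echo, delta, bravo, echo]
Final RIGHT: [bravo, bravo, bravo, foxtrot, echo, bravo, bravo, echo]
i=0: L=echo, R=bravo=BASE -> take LEFT -> echo
i=1: L=foxtrot, R=bravo=BASE -> take LEFT -> foxtrot
i=2: L=echo=BASE, R=bravo -> take RIGHT -> bravo
i=3: L=charlie, R=foxtrot=BASE -> take LEFT -> charlie
i=4: L=echo R=echo -> agree -> echo
i=5: L=delta=BASE, R=bravo -> take RIGHT -> bravo
i=6: L=bravo R=bravo -> agree -> bravo
i=7: L=echo R=echo -> agree -> echo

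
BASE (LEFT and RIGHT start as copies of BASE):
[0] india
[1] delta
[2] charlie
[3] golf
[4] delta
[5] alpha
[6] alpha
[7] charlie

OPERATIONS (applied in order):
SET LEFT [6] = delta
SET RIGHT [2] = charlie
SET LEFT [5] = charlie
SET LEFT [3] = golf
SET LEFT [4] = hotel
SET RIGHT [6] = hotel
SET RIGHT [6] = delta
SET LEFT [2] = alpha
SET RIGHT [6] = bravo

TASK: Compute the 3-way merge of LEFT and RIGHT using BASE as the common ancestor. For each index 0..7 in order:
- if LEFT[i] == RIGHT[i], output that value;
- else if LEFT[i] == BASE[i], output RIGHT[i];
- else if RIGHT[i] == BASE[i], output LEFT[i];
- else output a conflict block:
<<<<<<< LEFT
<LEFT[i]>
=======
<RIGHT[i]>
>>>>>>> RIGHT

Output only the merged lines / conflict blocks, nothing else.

Final LEFT:  [india, delta, alpha, golf, hotel, charlie, delta, charlie]
Final RIGHT: [india, delta, charlie, golf, delta, alpha, bravo, charlie]
i=0: L=india R=india -> agree -> india
i=1: L=delta R=delta -> agree -> delta
i=2: L=alpha, R=charlie=BASE -> take LEFT -> alpha
i=3: L=golf R=golf -> agree -> golf
i=4: L=hotel, R=delta=BASE -> take LEFT -> hotel
i=5: L=charlie, R=alpha=BASE -> take LEFT -> charlie
i=6: BASE=alpha L=delta R=bravo all differ -> CONFLICT
i=7: L=charlie R=charlie -> agree -> charlie

Answer: india
delta
alpha
golf
hotel
charlie
<<<<<<< LEFT
delta
=======
bravo
>>>>>>> RIGHT
charlie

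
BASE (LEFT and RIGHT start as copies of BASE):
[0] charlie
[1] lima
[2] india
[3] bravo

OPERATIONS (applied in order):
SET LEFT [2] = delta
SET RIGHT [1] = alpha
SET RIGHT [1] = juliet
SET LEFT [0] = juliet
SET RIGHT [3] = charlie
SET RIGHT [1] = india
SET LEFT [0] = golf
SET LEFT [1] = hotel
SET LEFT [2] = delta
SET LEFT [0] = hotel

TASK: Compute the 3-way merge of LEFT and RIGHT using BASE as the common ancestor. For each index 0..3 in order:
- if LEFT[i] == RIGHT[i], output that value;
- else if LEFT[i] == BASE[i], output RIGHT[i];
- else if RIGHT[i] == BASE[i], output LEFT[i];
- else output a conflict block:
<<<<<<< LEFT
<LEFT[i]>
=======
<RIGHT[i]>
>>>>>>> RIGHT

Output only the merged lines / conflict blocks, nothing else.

Answer: hotel
<<<<<<< LEFT
hotel
=======
india
>>>>>>> RIGHT
delta
charlie

Derivation:
Final LEFT:  [hotel, hotel, delta, bravo]
Final RIGHT: [charlie, india, india, charlie]
i=0: L=hotel, R=charlie=BASE -> take LEFT -> hotel
i=1: BASE=lima L=hotel R=india all differ -> CONFLICT
i=2: L=delta, R=india=BASE -> take LEFT -> delta
i=3: L=bravo=BASE, R=charlie -> take RIGHT -> charlie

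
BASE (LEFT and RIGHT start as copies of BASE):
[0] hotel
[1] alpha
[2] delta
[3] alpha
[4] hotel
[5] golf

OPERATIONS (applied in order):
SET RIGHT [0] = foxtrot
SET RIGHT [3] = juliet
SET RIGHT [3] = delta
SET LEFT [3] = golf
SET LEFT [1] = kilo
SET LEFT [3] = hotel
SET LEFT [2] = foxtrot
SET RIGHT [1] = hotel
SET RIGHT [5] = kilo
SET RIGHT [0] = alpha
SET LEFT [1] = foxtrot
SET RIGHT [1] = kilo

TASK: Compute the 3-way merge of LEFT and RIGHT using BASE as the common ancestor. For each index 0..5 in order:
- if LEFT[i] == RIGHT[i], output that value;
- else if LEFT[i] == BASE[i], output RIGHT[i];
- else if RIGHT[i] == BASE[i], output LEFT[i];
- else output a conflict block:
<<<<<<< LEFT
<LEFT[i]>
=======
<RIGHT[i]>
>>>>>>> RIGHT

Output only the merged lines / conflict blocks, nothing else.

Answer: alpha
<<<<<<< LEFT
foxtrot
=======
kilo
>>>>>>> RIGHT
foxtrot
<<<<<<< LEFT
hotel
=======
delta
>>>>>>> RIGHT
hotel
kilo

Derivation:
Final LEFT:  [hotel, foxtrot, foxtrot, hotel, hotel, golf]
Final RIGHT: [alpha, kilo, delta, delta, hotel, kilo]
i=0: L=hotel=BASE, R=alpha -> take RIGHT -> alpha
i=1: BASE=alpha L=foxtrot R=kilo all differ -> CONFLICT
i=2: L=foxtrot, R=delta=BASE -> take LEFT -> foxtrot
i=3: BASE=alpha L=hotel R=delta all differ -> CONFLICT
i=4: L=hotel R=hotel -> agree -> hotel
i=5: L=golf=BASE, R=kilo -> take RIGHT -> kilo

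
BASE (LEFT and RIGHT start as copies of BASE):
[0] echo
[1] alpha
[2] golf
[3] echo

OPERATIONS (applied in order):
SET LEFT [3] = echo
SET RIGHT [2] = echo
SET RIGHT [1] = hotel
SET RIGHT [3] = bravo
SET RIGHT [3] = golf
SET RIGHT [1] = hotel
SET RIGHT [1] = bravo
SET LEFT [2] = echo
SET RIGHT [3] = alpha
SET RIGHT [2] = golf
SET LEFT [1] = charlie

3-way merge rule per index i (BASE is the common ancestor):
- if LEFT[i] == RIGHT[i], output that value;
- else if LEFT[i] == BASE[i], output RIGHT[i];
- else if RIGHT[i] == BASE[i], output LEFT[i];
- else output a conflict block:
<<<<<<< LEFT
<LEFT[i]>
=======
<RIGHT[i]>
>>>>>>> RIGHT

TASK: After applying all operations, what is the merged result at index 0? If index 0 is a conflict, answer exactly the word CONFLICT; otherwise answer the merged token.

Final LEFT:  [echo, charlie, echo, echo]
Final RIGHT: [echo, bravo, golf, alpha]
i=0: L=echo R=echo -> agree -> echo
i=1: BASE=alpha L=charlie R=bravo all differ -> CONFLICT
i=2: L=echo, R=golf=BASE -> take LEFT -> echo
i=3: L=echo=BASE, R=alpha -> take RIGHT -> alpha
Index 0 -> echo

Answer: echo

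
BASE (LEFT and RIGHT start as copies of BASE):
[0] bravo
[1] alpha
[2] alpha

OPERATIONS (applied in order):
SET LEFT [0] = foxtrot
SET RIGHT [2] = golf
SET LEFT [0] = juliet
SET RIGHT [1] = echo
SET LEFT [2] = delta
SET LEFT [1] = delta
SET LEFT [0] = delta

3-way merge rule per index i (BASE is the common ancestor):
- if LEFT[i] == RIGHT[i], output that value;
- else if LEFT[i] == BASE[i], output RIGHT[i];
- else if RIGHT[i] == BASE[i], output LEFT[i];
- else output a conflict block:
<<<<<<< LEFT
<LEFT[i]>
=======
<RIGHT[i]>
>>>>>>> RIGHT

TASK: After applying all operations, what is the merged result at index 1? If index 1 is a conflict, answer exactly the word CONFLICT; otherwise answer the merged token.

Final LEFT:  [delta, delta, delta]
Final RIGHT: [bravo, echo, golf]
i=0: L=delta, R=bravo=BASE -> take LEFT -> delta
i=1: BASE=alpha L=delta R=echo all differ -> CONFLICT
i=2: BASE=alpha L=delta R=golf all differ -> CONFLICT
Index 1 -> CONFLICT

Answer: CONFLICT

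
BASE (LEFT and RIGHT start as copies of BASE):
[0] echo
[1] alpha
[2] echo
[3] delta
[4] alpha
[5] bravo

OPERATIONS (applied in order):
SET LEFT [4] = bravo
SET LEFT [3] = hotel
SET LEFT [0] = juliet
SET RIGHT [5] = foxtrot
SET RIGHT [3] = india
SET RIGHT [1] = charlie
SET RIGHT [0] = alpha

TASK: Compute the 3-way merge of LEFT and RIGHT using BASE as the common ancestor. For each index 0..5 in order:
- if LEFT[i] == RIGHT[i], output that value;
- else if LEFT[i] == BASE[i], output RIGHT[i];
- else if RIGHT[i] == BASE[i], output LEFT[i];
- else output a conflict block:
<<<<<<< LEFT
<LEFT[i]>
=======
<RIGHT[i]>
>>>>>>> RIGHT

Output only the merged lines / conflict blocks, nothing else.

Answer: <<<<<<< LEFT
juliet
=======
alpha
>>>>>>> RIGHT
charlie
echo
<<<<<<< LEFT
hotel
=======
india
>>>>>>> RIGHT
bravo
foxtrot

Derivation:
Final LEFT:  [juliet, alpha, echo, hotel, bravo, bravo]
Final RIGHT: [alpha, charlie, echo, india, alpha, foxtrot]
i=0: BASE=echo L=juliet R=alpha all differ -> CONFLICT
i=1: L=alpha=BASE, R=charlie -> take RIGHT -> charlie
i=2: L=echo R=echo -> agree -> echo
i=3: BASE=delta L=hotel R=india all differ -> CONFLICT
i=4: L=bravo, R=alpha=BASE -> take LEFT -> bravo
i=5: L=bravo=BASE, R=foxtrot -> take RIGHT -> foxtrot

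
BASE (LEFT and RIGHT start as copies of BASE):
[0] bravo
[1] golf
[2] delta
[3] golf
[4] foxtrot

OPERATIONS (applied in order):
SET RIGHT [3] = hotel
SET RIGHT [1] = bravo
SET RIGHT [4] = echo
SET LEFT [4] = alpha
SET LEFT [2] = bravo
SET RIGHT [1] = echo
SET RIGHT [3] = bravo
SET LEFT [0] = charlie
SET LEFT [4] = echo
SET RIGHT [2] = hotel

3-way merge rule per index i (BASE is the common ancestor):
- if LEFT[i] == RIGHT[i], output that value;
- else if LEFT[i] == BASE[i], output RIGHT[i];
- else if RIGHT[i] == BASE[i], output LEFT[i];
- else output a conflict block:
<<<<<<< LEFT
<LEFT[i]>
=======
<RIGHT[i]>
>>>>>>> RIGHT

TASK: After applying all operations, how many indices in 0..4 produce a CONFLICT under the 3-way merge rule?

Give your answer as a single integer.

Final LEFT:  [charlie, golf, bravo, golf, echo]
Final RIGHT: [bravo, echo, hotel, bravo, echo]
i=0: L=charlie, R=bravo=BASE -> take LEFT -> charlie
i=1: L=golf=BASE, R=echo -> take RIGHT -> echo
i=2: BASE=delta L=bravo R=hotel all differ -> CONFLICT
i=3: L=golf=BASE, R=bravo -> take RIGHT -> bravo
i=4: L=echo R=echo -> agree -> echo
Conflict count: 1

Answer: 1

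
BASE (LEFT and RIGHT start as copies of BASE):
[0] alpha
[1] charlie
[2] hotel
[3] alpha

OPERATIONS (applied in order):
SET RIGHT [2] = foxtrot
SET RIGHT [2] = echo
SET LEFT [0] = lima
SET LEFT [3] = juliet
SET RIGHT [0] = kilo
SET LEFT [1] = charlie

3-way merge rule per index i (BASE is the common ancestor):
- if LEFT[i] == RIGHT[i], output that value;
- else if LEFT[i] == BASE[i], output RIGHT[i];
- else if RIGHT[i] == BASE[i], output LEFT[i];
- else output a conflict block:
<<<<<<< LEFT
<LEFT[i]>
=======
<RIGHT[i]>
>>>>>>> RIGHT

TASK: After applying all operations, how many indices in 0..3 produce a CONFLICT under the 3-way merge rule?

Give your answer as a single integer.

Final LEFT:  [lima, charlie, hotel, juliet]
Final RIGHT: [kilo, charlie, echo, alpha]
i=0: BASE=alpha L=lima R=kilo all differ -> CONFLICT
i=1: L=charlie R=charlie -> agree -> charlie
i=2: L=hotel=BASE, R=echo -> take RIGHT -> echo
i=3: L=juliet, R=alpha=BASE -> take LEFT -> juliet
Conflict count: 1

Answer: 1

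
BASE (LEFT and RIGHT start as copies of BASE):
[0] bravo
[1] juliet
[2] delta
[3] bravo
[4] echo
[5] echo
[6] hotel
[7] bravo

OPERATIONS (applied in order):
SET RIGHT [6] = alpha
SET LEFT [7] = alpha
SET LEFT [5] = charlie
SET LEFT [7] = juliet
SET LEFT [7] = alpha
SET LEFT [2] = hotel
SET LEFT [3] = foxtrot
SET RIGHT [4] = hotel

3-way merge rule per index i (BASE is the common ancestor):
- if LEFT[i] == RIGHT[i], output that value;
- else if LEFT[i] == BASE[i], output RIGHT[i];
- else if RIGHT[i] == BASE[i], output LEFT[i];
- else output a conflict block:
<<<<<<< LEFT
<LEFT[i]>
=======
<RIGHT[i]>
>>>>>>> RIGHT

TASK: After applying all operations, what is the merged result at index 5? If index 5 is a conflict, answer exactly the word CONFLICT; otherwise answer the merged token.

Final LEFT:  [bravo, juliet, hotel, foxtrot, echo, charlie, hotel, alpha]
Final RIGHT: [bravo, juliet, delta, bravo, hotel, echo, alpha, bravo]
i=0: L=bravo R=bravo -> agree -> bravo
i=1: L=juliet R=juliet -> agree -> juliet
i=2: L=hotel, R=delta=BASE -> take LEFT -> hotel
i=3: L=foxtrot, R=bravo=BASE -> take LEFT -> foxtrot
i=4: L=echo=BASE, R=hotel -> take RIGHT -> hotel
i=5: L=charlie, R=echo=BASE -> take LEFT -> charlie
i=6: L=hotel=BASE, R=alpha -> take RIGHT -> alpha
i=7: L=alpha, R=bravo=BASE -> take LEFT -> alpha
Index 5 -> charlie

Answer: charlie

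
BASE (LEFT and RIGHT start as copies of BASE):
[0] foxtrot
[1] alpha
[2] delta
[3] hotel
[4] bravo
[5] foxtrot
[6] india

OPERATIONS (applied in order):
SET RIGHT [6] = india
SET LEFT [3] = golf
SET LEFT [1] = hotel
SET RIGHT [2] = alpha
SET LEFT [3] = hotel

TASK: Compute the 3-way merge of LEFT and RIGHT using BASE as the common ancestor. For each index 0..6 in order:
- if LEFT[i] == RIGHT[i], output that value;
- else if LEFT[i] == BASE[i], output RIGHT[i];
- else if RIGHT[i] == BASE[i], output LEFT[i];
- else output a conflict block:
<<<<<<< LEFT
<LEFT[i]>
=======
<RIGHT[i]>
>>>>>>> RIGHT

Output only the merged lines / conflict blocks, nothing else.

Answer: foxtrot
hotel
alpha
hotel
bravo
foxtrot
india

Derivation:
Final LEFT:  [foxtrot, hotel, delta, hotel, bravo, foxtrot, india]
Final RIGHT: [foxtrot, alpha, alpha, hotel, bravo, foxtrot, india]
i=0: L=foxtrot R=foxtrot -> agree -> foxtrot
i=1: L=hotel, R=alpha=BASE -> take LEFT -> hotel
i=2: L=delta=BASE, R=alpha -> take RIGHT -> alpha
i=3: L=hotel R=hotel -> agree -> hotel
i=4: L=bravo R=bravo -> agree -> bravo
i=5: L=foxtrot R=foxtrot -> agree -> foxtrot
i=6: L=india R=india -> agree -> india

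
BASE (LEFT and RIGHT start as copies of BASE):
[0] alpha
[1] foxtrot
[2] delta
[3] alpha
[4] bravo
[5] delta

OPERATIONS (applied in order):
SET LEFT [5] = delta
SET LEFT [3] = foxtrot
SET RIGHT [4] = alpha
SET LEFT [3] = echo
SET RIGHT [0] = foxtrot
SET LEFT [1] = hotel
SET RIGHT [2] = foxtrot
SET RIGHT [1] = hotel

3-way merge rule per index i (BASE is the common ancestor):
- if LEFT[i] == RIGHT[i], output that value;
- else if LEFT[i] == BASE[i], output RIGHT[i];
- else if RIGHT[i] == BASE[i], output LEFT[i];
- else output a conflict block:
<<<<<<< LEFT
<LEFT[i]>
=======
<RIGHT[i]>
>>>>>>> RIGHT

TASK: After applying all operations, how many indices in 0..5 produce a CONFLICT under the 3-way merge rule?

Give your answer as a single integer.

Answer: 0

Derivation:
Final LEFT:  [alpha, hotel, delta, echo, bravo, delta]
Final RIGHT: [foxtrot, hotel, foxtrot, alpha, alpha, delta]
i=0: L=alpha=BASE, R=foxtrot -> take RIGHT -> foxtrot
i=1: L=hotel R=hotel -> agree -> hotel
i=2: L=delta=BASE, R=foxtrot -> take RIGHT -> foxtrot
i=3: L=echo, R=alpha=BASE -> take LEFT -> echo
i=4: L=bravo=BASE, R=alpha -> take RIGHT -> alpha
i=5: L=delta R=delta -> agree -> delta
Conflict count: 0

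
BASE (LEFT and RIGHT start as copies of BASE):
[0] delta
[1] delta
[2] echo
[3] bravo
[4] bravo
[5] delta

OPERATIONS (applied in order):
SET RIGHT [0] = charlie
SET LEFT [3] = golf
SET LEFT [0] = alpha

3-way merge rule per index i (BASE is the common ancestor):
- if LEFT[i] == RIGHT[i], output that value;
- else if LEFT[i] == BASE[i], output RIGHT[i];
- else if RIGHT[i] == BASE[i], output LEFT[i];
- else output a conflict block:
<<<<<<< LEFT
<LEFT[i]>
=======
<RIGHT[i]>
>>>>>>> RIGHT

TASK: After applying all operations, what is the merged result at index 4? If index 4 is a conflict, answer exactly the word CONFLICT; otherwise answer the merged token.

Final LEFT:  [alpha, delta, echo, golf, bravo, delta]
Final RIGHT: [charlie, delta, echo, bravo, bravo, delta]
i=0: BASE=delta L=alpha R=charlie all differ -> CONFLICT
i=1: L=delta R=delta -> agree -> delta
i=2: L=echo R=echo -> agree -> echo
i=3: L=golf, R=bravo=BASE -> take LEFT -> golf
i=4: L=bravo R=bravo -> agree -> bravo
i=5: L=delta R=delta -> agree -> delta
Index 4 -> bravo

Answer: bravo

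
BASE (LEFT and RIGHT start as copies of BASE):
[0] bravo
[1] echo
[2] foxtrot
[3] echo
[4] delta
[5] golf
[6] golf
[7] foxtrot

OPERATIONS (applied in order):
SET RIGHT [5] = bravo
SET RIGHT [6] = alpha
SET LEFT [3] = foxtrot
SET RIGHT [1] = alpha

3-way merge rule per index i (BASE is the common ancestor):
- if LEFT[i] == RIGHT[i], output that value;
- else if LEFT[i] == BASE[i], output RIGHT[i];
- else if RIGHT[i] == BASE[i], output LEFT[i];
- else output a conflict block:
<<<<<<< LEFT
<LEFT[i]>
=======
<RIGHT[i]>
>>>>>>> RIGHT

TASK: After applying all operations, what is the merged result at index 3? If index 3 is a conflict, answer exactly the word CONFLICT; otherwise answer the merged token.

Answer: foxtrot

Derivation:
Final LEFT:  [bravo, echo, foxtrot, foxtrot, delta, golf, golf, foxtrot]
Final RIGHT: [bravo, alpha, foxtrot, echo, delta, bravo, alpha, foxtrot]
i=0: L=bravo R=bravo -> agree -> bravo
i=1: L=echo=BASE, R=alpha -> take RIGHT -> alpha
i=2: L=foxtrot R=foxtrot -> agree -> foxtrot
i=3: L=foxtrot, R=echo=BASE -> take LEFT -> foxtrot
i=4: L=delta R=delta -> agree -> delta
i=5: L=golf=BASE, R=bravo -> take RIGHT -> bravo
i=6: L=golf=BASE, R=alpha -> take RIGHT -> alpha
i=7: L=foxtrot R=foxtrot -> agree -> foxtrot
Index 3 -> foxtrot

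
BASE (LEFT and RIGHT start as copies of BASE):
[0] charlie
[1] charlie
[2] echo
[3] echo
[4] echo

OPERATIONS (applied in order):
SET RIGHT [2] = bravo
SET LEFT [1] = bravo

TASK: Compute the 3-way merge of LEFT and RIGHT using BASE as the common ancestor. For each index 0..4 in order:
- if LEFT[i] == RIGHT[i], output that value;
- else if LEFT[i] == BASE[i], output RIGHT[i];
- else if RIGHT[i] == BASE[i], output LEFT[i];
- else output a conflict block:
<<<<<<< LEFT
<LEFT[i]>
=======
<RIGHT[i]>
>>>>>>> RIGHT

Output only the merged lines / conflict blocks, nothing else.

Answer: charlie
bravo
bravo
echo
echo

Derivation:
Final LEFT:  [charlie, bravo, echo, echo, echo]
Final RIGHT: [charlie, charlie, bravo, echo, echo]
i=0: L=charlie R=charlie -> agree -> charlie
i=1: L=bravo, R=charlie=BASE -> take LEFT -> bravo
i=2: L=echo=BASE, R=bravo -> take RIGHT -> bravo
i=3: L=echo R=echo -> agree -> echo
i=4: L=echo R=echo -> agree -> echo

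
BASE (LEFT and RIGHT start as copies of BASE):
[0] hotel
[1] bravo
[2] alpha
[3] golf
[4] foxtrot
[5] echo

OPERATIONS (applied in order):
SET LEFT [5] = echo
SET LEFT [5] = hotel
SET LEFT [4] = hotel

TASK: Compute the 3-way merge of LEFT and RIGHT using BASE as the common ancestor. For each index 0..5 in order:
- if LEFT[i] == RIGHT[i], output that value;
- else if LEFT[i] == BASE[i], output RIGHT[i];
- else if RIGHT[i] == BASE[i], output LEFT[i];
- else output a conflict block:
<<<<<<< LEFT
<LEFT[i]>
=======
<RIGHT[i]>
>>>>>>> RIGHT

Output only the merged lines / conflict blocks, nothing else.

Final LEFT:  [hotel, bravo, alpha, golf, hotel, hotel]
Final RIGHT: [hotel, bravo, alpha, golf, foxtrot, echo]
i=0: L=hotel R=hotel -> agree -> hotel
i=1: L=bravo R=bravo -> agree -> bravo
i=2: L=alpha R=alpha -> agree -> alpha
i=3: L=golf R=golf -> agree -> golf
i=4: L=hotel, R=foxtrot=BASE -> take LEFT -> hotel
i=5: L=hotel, R=echo=BASE -> take LEFT -> hotel

Answer: hotel
bravo
alpha
golf
hotel
hotel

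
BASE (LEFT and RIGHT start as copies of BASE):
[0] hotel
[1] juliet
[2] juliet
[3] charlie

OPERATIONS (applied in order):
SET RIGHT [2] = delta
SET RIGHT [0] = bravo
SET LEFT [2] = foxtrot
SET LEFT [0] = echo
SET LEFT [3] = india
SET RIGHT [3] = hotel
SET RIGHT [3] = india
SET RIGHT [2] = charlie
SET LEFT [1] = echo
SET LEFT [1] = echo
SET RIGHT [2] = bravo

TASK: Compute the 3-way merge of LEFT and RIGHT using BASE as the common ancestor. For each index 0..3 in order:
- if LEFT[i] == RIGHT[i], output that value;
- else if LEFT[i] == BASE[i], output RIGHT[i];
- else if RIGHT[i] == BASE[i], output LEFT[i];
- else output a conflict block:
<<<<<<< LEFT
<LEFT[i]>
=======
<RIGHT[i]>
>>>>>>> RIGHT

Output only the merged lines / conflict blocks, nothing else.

Answer: <<<<<<< LEFT
echo
=======
bravo
>>>>>>> RIGHT
echo
<<<<<<< LEFT
foxtrot
=======
bravo
>>>>>>> RIGHT
india

Derivation:
Final LEFT:  [echo, echo, foxtrot, india]
Final RIGHT: [bravo, juliet, bravo, india]
i=0: BASE=hotel L=echo R=bravo all differ -> CONFLICT
i=1: L=echo, R=juliet=BASE -> take LEFT -> echo
i=2: BASE=juliet L=foxtrot R=bravo all differ -> CONFLICT
i=3: L=india R=india -> agree -> india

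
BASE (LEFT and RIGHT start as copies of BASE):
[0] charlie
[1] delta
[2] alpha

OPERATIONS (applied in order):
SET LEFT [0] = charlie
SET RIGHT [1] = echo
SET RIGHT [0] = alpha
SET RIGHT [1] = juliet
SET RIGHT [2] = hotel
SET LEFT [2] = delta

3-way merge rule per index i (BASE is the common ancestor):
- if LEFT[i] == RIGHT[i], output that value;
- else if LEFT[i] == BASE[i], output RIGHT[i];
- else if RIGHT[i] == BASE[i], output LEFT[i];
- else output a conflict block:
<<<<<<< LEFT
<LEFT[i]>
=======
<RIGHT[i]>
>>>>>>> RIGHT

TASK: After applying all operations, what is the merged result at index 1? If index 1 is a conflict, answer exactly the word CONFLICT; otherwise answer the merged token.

Answer: juliet

Derivation:
Final LEFT:  [charlie, delta, delta]
Final RIGHT: [alpha, juliet, hotel]
i=0: L=charlie=BASE, R=alpha -> take RIGHT -> alpha
i=1: L=delta=BASE, R=juliet -> take RIGHT -> juliet
i=2: BASE=alpha L=delta R=hotel all differ -> CONFLICT
Index 1 -> juliet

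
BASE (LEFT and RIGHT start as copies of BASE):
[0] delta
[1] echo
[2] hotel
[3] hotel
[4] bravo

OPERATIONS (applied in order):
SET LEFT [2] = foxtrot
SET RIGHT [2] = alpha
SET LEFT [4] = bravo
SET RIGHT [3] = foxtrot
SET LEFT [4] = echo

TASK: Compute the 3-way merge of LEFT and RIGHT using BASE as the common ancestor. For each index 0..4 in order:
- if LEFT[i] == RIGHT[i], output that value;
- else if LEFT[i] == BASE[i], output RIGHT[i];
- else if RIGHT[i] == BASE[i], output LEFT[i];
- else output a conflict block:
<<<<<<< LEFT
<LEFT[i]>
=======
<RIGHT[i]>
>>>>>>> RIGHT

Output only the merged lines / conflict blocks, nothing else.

Final LEFT:  [delta, echo, foxtrot, hotel, echo]
Final RIGHT: [delta, echo, alpha, foxtrot, bravo]
i=0: L=delta R=delta -> agree -> delta
i=1: L=echo R=echo -> agree -> echo
i=2: BASE=hotel L=foxtrot R=alpha all differ -> CONFLICT
i=3: L=hotel=BASE, R=foxtrot -> take RIGHT -> foxtrot
i=4: L=echo, R=bravo=BASE -> take LEFT -> echo

Answer: delta
echo
<<<<<<< LEFT
foxtrot
=======
alpha
>>>>>>> RIGHT
foxtrot
echo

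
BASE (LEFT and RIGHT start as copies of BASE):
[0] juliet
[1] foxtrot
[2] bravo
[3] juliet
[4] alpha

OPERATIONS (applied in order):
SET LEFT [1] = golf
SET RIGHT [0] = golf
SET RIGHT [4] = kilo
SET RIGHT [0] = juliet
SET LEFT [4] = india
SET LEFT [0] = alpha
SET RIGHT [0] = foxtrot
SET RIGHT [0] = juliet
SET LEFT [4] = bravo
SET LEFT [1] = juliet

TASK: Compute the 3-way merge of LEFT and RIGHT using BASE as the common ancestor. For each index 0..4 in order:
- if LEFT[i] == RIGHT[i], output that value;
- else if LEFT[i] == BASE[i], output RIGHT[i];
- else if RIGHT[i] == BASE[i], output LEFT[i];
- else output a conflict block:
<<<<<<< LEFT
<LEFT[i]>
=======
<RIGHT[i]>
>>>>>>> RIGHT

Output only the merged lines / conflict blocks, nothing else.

Final LEFT:  [alpha, juliet, bravo, juliet, bravo]
Final RIGHT: [juliet, foxtrot, bravo, juliet, kilo]
i=0: L=alpha, R=juliet=BASE -> take LEFT -> alpha
i=1: L=juliet, R=foxtrot=BASE -> take LEFT -> juliet
i=2: L=bravo R=bravo -> agree -> bravo
i=3: L=juliet R=juliet -> agree -> juliet
i=4: BASE=alpha L=bravo R=kilo all differ -> CONFLICT

Answer: alpha
juliet
bravo
juliet
<<<<<<< LEFT
bravo
=======
kilo
>>>>>>> RIGHT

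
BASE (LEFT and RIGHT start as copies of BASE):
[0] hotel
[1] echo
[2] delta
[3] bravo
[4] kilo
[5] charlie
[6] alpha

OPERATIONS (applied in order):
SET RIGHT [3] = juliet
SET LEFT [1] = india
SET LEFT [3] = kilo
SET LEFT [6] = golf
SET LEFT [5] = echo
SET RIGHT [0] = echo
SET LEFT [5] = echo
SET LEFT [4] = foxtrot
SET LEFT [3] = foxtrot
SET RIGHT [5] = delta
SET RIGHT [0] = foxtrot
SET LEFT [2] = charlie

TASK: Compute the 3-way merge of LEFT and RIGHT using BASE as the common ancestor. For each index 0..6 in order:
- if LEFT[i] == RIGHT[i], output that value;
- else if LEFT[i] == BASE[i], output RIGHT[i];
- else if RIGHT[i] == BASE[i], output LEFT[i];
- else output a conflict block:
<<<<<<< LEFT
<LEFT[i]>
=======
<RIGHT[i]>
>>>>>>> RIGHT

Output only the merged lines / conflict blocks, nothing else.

Final LEFT:  [hotel, india, charlie, foxtrot, foxtrot, echo, golf]
Final RIGHT: [foxtrot, echo, delta, juliet, kilo, delta, alpha]
i=0: L=hotel=BASE, R=foxtrot -> take RIGHT -> foxtrot
i=1: L=india, R=echo=BASE -> take LEFT -> india
i=2: L=charlie, R=delta=BASE -> take LEFT -> charlie
i=3: BASE=bravo L=foxtrot R=juliet all differ -> CONFLICT
i=4: L=foxtrot, R=kilo=BASE -> take LEFT -> foxtrot
i=5: BASE=charlie L=echo R=delta all differ -> CONFLICT
i=6: L=golf, R=alpha=BASE -> take LEFT -> golf

Answer: foxtrot
india
charlie
<<<<<<< LEFT
foxtrot
=======
juliet
>>>>>>> RIGHT
foxtrot
<<<<<<< LEFT
echo
=======
delta
>>>>>>> RIGHT
golf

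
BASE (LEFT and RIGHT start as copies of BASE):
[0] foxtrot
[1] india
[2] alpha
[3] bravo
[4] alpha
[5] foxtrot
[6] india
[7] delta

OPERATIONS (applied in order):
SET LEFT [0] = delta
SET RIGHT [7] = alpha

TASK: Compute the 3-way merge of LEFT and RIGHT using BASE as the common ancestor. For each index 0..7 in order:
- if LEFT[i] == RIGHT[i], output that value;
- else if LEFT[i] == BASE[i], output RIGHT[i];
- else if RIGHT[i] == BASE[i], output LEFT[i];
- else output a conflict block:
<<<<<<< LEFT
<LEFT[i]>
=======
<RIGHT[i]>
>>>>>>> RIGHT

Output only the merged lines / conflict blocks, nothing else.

Final LEFT:  [delta, india, alpha, bravo, alpha, foxtrot, india, delta]
Final RIGHT: [foxtrot, india, alpha, bravo, alpha, foxtrot, india, alpha]
i=0: L=delta, R=foxtrot=BASE -> take LEFT -> delta
i=1: L=india R=india -> agree -> india
i=2: L=alpha R=alpha -> agree -> alpha
i=3: L=bravo R=bravo -> agree -> bravo
i=4: L=alpha R=alpha -> agree -> alpha
i=5: L=foxtrot R=foxtrot -> agree -> foxtrot
i=6: L=india R=india -> agree -> india
i=7: L=delta=BASE, R=alpha -> take RIGHT -> alpha

Answer: delta
india
alpha
bravo
alpha
foxtrot
india
alpha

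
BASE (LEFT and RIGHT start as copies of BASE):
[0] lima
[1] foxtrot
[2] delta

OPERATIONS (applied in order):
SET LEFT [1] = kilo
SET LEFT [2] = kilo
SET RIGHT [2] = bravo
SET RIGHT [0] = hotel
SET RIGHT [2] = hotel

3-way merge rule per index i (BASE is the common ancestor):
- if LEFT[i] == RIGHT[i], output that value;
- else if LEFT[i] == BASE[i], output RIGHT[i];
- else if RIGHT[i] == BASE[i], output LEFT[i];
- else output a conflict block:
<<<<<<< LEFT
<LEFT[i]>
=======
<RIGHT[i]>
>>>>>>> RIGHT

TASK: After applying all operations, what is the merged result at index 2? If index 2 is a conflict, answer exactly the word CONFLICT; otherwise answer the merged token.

Answer: CONFLICT

Derivation:
Final LEFT:  [lima, kilo, kilo]
Final RIGHT: [hotel, foxtrot, hotel]
i=0: L=lima=BASE, R=hotel -> take RIGHT -> hotel
i=1: L=kilo, R=foxtrot=BASE -> take LEFT -> kilo
i=2: BASE=delta L=kilo R=hotel all differ -> CONFLICT
Index 2 -> CONFLICT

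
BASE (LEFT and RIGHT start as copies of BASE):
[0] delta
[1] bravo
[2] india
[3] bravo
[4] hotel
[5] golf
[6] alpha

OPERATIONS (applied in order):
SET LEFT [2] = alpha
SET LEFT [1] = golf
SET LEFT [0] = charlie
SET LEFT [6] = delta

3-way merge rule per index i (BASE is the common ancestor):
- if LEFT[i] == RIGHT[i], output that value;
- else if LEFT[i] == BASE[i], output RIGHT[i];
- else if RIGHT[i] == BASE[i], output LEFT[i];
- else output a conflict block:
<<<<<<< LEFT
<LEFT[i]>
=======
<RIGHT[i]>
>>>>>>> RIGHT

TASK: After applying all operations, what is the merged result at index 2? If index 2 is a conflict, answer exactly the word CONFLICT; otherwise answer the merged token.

Answer: alpha

Derivation:
Final LEFT:  [charlie, golf, alpha, bravo, hotel, golf, delta]
Final RIGHT: [delta, bravo, india, bravo, hotel, golf, alpha]
i=0: L=charlie, R=delta=BASE -> take LEFT -> charlie
i=1: L=golf, R=bravo=BASE -> take LEFT -> golf
i=2: L=alpha, R=india=BASE -> take LEFT -> alpha
i=3: L=bravo R=bravo -> agree -> bravo
i=4: L=hotel R=hotel -> agree -> hotel
i=5: L=golf R=golf -> agree -> golf
i=6: L=delta, R=alpha=BASE -> take LEFT -> delta
Index 2 -> alpha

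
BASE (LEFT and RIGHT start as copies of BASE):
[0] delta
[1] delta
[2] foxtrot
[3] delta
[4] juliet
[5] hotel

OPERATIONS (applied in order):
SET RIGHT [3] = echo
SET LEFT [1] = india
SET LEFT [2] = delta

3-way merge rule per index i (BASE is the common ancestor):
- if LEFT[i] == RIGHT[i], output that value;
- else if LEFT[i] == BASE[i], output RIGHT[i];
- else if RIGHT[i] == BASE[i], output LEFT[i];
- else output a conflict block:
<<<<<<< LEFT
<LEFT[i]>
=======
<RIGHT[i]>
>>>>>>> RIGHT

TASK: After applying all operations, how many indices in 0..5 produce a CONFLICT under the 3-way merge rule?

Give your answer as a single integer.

Final LEFT:  [delta, india, delta, delta, juliet, hotel]
Final RIGHT: [delta, delta, foxtrot, echo, juliet, hotel]
i=0: L=delta R=delta -> agree -> delta
i=1: L=india, R=delta=BASE -> take LEFT -> india
i=2: L=delta, R=foxtrot=BASE -> take LEFT -> delta
i=3: L=delta=BASE, R=echo -> take RIGHT -> echo
i=4: L=juliet R=juliet -> agree -> juliet
i=5: L=hotel R=hotel -> agree -> hotel
Conflict count: 0

Answer: 0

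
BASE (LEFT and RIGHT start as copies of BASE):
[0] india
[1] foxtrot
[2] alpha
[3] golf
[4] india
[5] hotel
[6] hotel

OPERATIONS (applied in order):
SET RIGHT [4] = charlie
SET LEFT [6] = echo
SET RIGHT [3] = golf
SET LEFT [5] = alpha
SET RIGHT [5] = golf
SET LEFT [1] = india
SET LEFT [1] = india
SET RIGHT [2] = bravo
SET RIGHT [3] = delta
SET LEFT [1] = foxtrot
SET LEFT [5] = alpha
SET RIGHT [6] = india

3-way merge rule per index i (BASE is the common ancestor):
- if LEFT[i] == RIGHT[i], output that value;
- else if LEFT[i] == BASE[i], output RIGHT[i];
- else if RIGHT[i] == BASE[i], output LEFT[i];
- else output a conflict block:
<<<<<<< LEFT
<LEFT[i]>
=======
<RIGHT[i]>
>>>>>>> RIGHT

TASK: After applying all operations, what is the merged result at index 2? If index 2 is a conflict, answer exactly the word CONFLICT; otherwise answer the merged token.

Answer: bravo

Derivation:
Final LEFT:  [india, foxtrot, alpha, golf, india, alpha, echo]
Final RIGHT: [india, foxtrot, bravo, delta, charlie, golf, india]
i=0: L=india R=india -> agree -> india
i=1: L=foxtrot R=foxtrot -> agree -> foxtrot
i=2: L=alpha=BASE, R=bravo -> take RIGHT -> bravo
i=3: L=golf=BASE, R=delta -> take RIGHT -> delta
i=4: L=india=BASE, R=charlie -> take RIGHT -> charlie
i=5: BASE=hotel L=alpha R=golf all differ -> CONFLICT
i=6: BASE=hotel L=echo R=india all differ -> CONFLICT
Index 2 -> bravo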